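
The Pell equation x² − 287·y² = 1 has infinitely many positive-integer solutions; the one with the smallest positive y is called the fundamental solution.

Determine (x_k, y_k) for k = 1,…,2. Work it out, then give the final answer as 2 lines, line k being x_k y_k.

288 17
165887 9792

√287 → a₀=16, period (1,15,1,32); ℓ=4 even so k=3
step 0: (16, 1)  from 16·(1,0) + (0,1)
…
step 2: (271, 16)  from 15·(17,1) + (16,1)
step 3: (288, 17)  from 1·(271,16) + (17,1)
fundamental: x₁=288, y₁=17  (since 82944 − 287·289 = 1)
n=2: (288,17)∘(288,17) = (288·288+287·17·17, 288·17+17·288) = (165887,9792)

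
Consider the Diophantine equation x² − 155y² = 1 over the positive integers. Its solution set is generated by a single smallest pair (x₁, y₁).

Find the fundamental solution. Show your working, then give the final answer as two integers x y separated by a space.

[12; 2,4,2,24] for √155; ℓ=4 ⇒ convergent index 3
i=0: a=12 ⇒ p=12, q=1
…
i=2: a=4 ⇒ p=112, q=9
i=3: a=2 ⇒ p=249, q=20
(x₁, y₁) = (249, 20);  249² − 155·20² = 1 ✓

249 20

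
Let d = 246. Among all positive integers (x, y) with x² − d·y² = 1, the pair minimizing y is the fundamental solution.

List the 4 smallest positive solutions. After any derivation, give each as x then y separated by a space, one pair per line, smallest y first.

88805 5662
15772656049 1005627820
2801381440774085 178609557104538
497553357680112580801 31722843436331366360

[15; 1,2,5,1,14,1,5,2,1,30] for √246; ℓ=10 ⇒ convergent index 9
k=0  a_k=15  p_k/q_k = 15/1
k=1  a_k=1  p_k/q_k = 16/1
k=2  a_k=2  p_k/q_k = 47/3
k=3  a_k=5  p_k/q_k = 251/16
…
k=6  a_k=1  p_k/q_k = 4721/301
…
k=8  a_k=2  p_k/q_k = 60777/3875
k=9  a_k=1  p_k/q_k = 88805/5662
→ (88805, 5662).  Check: 88805²=7886328025, 246·5662²=7886328024, difference 1.
(88805+5662√246)^2 = 15772656049 + 1005627820√246
(88805+5662√246)^3 = 2801381440774085 + 178609557104538√246
(88805+5662√246)^4 = 497553357680112580801 + 31722843436331366360√246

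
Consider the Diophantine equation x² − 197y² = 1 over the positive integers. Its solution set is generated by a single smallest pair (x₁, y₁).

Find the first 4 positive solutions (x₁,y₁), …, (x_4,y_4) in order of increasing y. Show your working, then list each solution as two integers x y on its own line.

[14; 28] for √197; ℓ=1 ⇒ convergent index 1
a_0=14:  p_0=14·1+0=14,  q_0=14·0+1=1
a_1=28:  p_1=28·14+1=393,  q_1=28·1+0=28
→ (393, 28).  Check: 393²=154449, 197·28²=154448, difference 1.
(x_2, y_2) = (393·393 + 197·28·28, 393·28 + 28·393) = (308897, 22008)
(x_3, y_3) = (393·308897 + 197·28·22008, 393·22008 + 28·308897) = (242792649, 17298260)
(x_4, y_4) = (393·242792649 + 197·28·17298260, 393·17298260 + 28·242792649) = (190834713217, 13596410352)

393 28
308897 22008
242792649 17298260
190834713217 13596410352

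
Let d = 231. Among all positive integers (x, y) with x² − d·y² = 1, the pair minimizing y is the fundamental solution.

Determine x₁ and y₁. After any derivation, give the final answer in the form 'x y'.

76 5

[15; 5,30] for √231; ℓ=2 ⇒ convergent index 1
step 0: (15, 1)  from 15·(1,0) + (0,1)
step 1: (76, 5)  from 5·(15,1) + (1,0)
→ (76, 5).  Check: 76²=5776, 231·5²=5775, difference 1.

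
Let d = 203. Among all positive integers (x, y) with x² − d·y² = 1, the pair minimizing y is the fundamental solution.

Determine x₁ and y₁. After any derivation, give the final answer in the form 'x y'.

57 4

√203 = [14; 4,28, …], period ℓ=2 (even) → k=1
a_0=14:  p_0=14·1+0=14,  q_0=14·0+1=1
a_1=4:  p_1=4·14+1=57,  q_1=4·1+0=4
(x₁, y₁) = (57, 4);  57² − 203·4² = 1 ✓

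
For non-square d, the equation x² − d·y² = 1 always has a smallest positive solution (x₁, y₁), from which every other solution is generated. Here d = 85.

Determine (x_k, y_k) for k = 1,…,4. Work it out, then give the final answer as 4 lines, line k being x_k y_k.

√85 → a₀=9, period (4,1,1,4,18); ℓ=5 odd so k=9
i=0: a=9 ⇒ p=9, q=1
…
i=3: a=1 ⇒ p=83, q=9
…
i=5: a=18 ⇒ p=6887, q=747
i=6: a=4 ⇒ p=27926, q=3029
i=7: a=1 ⇒ p=34813, q=3776
i=8: a=1 ⇒ p=62739, q=6805
i=9: a=4 ⇒ p=285769, q=30996
(x₁, y₁) = (285769, 30996);  285769² − 85·30996² = 1 ✓
(x_2, y_2) = (285769·285769 + 85·30996·30996, 285769·30996 + 30996·285769) = (163327842721, 17715391848)
(x_3, y_3) = (285769·163327842721 + 85·30996·17715391848, 285769·17715391848 + 30996·163327842721) = (93348068572789129, 10125019625991228)
(x_4, y_4) = (285769·93348068572789129 + 85·30996·10125019625991228, 285769·10125019625991228 + 30996·93348068572789129) = (53351968415791425367681, 5786833466982059076816)

285769 30996
163327842721 17715391848
93348068572789129 10125019625991228
53351968415791425367681 5786833466982059076816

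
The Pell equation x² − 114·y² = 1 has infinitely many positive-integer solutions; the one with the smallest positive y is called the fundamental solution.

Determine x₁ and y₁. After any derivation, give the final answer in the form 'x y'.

d=114: √d = [10; 1,2,10,2,1,20] (ℓ=6, even), read p_5/q_5
i=0: a=10 ⇒ p=10, q=1
i=1: a=1 ⇒ p=11, q=1
i=2: a=2 ⇒ p=32, q=3
i=3: a=10 ⇒ p=331, q=31
i=4: a=2 ⇒ p=694, q=65
i=5: a=1 ⇒ p=1025, q=96
(x₁, y₁) = (1025, 96);  1025² − 114·96² = 1 ✓

1025 96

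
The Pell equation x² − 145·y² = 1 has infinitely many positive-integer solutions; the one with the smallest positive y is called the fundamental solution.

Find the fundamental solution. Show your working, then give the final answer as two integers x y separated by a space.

√145 → a₀=12, period (24); ℓ=1 odd so k=1
i=0: a=12 ⇒ p=12, q=1
i=1: a=24 ⇒ p=289, q=24
fundamental: x₁=289, y₁=24  (since 83521 − 145·576 = 1)

289 24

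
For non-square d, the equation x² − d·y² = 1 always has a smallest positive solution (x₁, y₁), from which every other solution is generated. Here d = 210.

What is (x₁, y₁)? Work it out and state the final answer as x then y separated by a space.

29 2

d=210: √d = [14; 2,28] (ℓ=2, even), read p_1/q_1
i=0: a=14 ⇒ p=14, q=1
i=1: a=2 ⇒ p=29, q=2
fundamental: x₁=29, y₁=2  (since 841 − 210·4 = 1)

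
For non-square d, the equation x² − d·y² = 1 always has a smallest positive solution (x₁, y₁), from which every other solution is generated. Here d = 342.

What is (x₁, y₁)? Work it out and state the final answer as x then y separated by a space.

37 2

√342 = [18; 2,36, …], period ℓ=2 (even) → k=1
step 0: (18, 1)  from 18·(1,0) + (0,1)
step 1: (37, 2)  from 2·(18,1) + (1,0)
→ (37, 2).  Check: 37²=1369, 342·2²=1368, difference 1.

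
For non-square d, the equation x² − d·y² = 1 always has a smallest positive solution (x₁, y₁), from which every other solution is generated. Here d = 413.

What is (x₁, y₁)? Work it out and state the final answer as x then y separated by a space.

113399 5580

√413 → a₀=20, period (3,9,1,4,1,9,3,40); ℓ=8 even so k=7
k=0  a_k=20  p_k/q_k = 20/1
k=1  a_k=3  p_k/q_k = 61/3
k=2  a_k=9  p_k/q_k = 569/28
…
k=4  a_k=4  p_k/q_k = 3089/152
k=5  a_k=1  p_k/q_k = 3719/183
k=6  a_k=9  p_k/q_k = 36560/1799
k=7  a_k=3  p_k/q_k = 113399/5580
(x₁, y₁) = (113399, 5580);  113399² − 413·5580² = 1 ✓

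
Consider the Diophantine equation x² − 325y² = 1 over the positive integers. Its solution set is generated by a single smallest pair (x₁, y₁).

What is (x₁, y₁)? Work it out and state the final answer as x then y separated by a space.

√325 = [18; 36, …], period ℓ=1 (odd) → k=1
k=0  a_k=18  p_k/q_k = 18/1
k=1  a_k=36  p_k/q_k = 649/36
fundamental: x₁=649, y₁=36  (since 421201 − 325·1296 = 1)

649 36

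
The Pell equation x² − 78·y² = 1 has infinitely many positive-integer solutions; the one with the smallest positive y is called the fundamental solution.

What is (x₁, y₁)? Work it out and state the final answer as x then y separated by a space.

[8; 1,4,1,16] for √78; ℓ=4 ⇒ convergent index 3
step 0: (8, 1)  from 8·(1,0) + (0,1)
…
step 2: (44, 5)  from 4·(9,1) + (8,1)
step 3: (53, 6)  from 1·(44,5) + (9,1)
(x₁, y₁) = (53, 6);  53² − 78·6² = 1 ✓

53 6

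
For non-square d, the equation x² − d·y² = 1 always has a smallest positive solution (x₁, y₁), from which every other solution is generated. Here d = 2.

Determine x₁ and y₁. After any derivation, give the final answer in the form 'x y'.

[1; 2] for √2; ℓ=1 ⇒ convergent index 1
k=0  a_k=1  p_k/q_k = 1/1
k=1  a_k=2  p_k/q_k = 3/2
fundamental: x₁=3, y₁=2  (since 9 − 2·4 = 1)

3 2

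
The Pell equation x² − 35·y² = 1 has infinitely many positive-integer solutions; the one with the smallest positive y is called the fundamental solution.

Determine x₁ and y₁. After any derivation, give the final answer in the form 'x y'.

6 1

√35 → a₀=5, period (1,10); ℓ=2 even so k=1
step 0: (5, 1)  from 5·(1,0) + (0,1)
step 1: (6, 1)  from 1·(5,1) + (1,0)
→ (6, 1).  Check: 6²=36, 35·1²=35, difference 1.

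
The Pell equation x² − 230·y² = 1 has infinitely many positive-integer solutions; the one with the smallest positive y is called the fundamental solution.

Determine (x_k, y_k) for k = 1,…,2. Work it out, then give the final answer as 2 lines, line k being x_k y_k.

91 6
16561 1092

√230 = [15; 6,30, …], period ℓ=2 (even) → k=1
i=0: a=15 ⇒ p=15, q=1
i=1: a=6 ⇒ p=91, q=6
→ (91, 6).  Check: 91²=8281, 230·6²=8280, difference 1.
k=2:  x_2 = 91·91+230·6·6 = 16561,  y_2 = 91·6+6·91 = 1092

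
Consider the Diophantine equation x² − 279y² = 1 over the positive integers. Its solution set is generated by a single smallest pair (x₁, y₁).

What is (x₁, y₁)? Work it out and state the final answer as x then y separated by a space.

1520 91

√279 → a₀=16, period (1,2,2,1,2,2,1,32); ℓ=8 even so k=7
a_0=16:  p_0=16·1+0=16,  q_0=16·0+1=1
…
a_3=2:  p_3=2·50+17=117,  q_3=2·3+1=7
a_4=1:  p_4=1·117+50=167,  q_4=1·7+3=10
a_5=2:  p_5=2·167+117=451,  q_5=2·10+7=27
a_6=2:  p_6=2·451+167=1069,  q_6=2·27+10=64
a_7=1:  p_7=1·1069+451=1520,  q_7=1·64+27=91
→ (1520, 91).  Check: 1520²=2310400, 279·91²=2310399, difference 1.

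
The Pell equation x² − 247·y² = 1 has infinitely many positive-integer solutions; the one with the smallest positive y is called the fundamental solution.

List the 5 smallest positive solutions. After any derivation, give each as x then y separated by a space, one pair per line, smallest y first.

[15; 1,2,1,1,9,1,9,1,1,2,1,30] for √247; ℓ=12 ⇒ convergent index 11
step 0: (15, 1)  from 15·(1,0) + (0,1)
…
step 2: (47, 3)  from 2·(16,1) + (15,1)
step 3: (63, 4)  from 1·(47,3) + (16,1)
…
step 6: (1163, 74)  from 1·(1053,67) + (110,7)
…
step 10: (61089, 3887)  from 2·(24203,1540) + (12683,807)
step 11: (85292, 5427)  from 1·(61089,3887) + (24203,1540)
fundamental: x₁=85292, y₁=5427  (since 7274725264 − 247·29452329 = 1)
n=2: (85292,5427)∘(85292,5427) = (85292·85292+247·5427·5427, 85292·5427+5427·85292) = (14549450527,925759368)
n=3: (14549450527,925759368)∘(85292,5427) = (85292·14549450527+247·5427·925759368, 85292·925759368+5427·14549450527) = (2481903468612476,157919736025485)
n=4: (2481903468612476,157919736025485)∘(85292,5427) = (85292·2481903468612476+247·5427·157919736025485, 85292·157919736025485+5427·2481903468612476) = (423373021275241155457,26938580249245573872)
n=5: (423373021275241155457,26938580249245573872)∘(85292,5427) = (85292·423373021275241155457+247·5427·26938580249245573872, 85292·26938580249245573872+5427·423373021275241155457) = (72220663458733833793864412,4595290773079387237355763)

85292 5427
14549450527 925759368
2481903468612476 157919736025485
423373021275241155457 26938580249245573872
72220663458733833793864412 4595290773079387237355763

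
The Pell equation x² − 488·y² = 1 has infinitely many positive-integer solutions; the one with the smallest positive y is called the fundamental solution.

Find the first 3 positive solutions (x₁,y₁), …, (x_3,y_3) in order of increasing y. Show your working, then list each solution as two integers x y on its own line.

243 11
118097 5346
57394899 2598145

√488 = [22; 11,44, …], period ℓ=2 (even) → k=1
a_0=22:  p_0=22·1+0=22,  q_0=22·0+1=1
a_1=11:  p_1=11·22+1=243,  q_1=11·1+0=11
fundamental: x₁=243, y₁=11  (since 59049 − 488·121 = 1)
(243+11√488)^2 = 118097 + 5346√488
(243+11√488)^3 = 57394899 + 2598145√488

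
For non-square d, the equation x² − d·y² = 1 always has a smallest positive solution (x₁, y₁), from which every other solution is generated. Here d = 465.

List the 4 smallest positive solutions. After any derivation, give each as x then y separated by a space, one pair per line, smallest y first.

√465 = [21; 1,1,3,2,2,2,3,1,1,42, …], period ℓ=10 (even) → k=9
k=0  a_k=21  p_k/q_k = 21/1
…
k=3  a_k=3  p_k/q_k = 151/7
…
k=5  a_k=2  p_k/q_k = 841/39
k=6  a_k=2  p_k/q_k = 2027/94
…
k=8  a_k=1  p_k/q_k = 8949/415
k=9  a_k=1  p_k/q_k = 15871/736
(x₁, y₁) = (15871, 736);  15871² − 465·736² = 1 ✓
k=2:  x_2 = 15871·15871+465·736·736 = 503777281,  y_2 = 15871·736+736·15871 = 23362112
k=3:  x_3 = 15871·503777281+465·736·23362112 = 15990898437631,  y_3 = 15871·23362112+736·503777281 = 741560158368
k=4:  x_4 = 15871·15990898437631+465·736·741560158368 = 507583097703505921,  y_4 = 15871·741560158368+736·15990898437631 = 23538602523554944

15871 736
503777281 23362112
15990898437631 741560158368
507583097703505921 23538602523554944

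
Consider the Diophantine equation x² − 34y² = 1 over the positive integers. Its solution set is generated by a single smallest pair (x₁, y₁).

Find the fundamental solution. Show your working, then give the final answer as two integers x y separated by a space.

35 6

√34 = [5; 1,4,1,10, …], period ℓ=4 (even) → k=3
k=0  a_k=5  p_k/q_k = 5/1
…
k=2  a_k=4  p_k/q_k = 29/5
k=3  a_k=1  p_k/q_k = 35/6
(x₁, y₁) = (35, 6);  35² − 34·6² = 1 ✓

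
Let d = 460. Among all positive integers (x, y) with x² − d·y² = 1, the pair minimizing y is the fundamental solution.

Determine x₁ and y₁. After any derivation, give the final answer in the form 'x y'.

2535751 118230

[21; 2,4,3,1,2,10,2,1,3,4,2,42] for √460; ℓ=12 ⇒ convergent index 11
i=0: a=21 ⇒ p=21, q=1
i=1: a=2 ⇒ p=43, q=2
i=2: a=4 ⇒ p=193, q=9
i=3: a=3 ⇒ p=622, q=29
…
i=6: a=10 ⇒ p=23335, q=1088
…
i=8: a=1 ⇒ p=72257, q=3369
i=9: a=3 ⇒ p=265693, q=12388
i=10: a=4 ⇒ p=1135029, q=52921
i=11: a=2 ⇒ p=2535751, q=118230
→ (2535751, 118230).  Check: 2535751²=6430033134001, 460·118230²=6430033134000, difference 1.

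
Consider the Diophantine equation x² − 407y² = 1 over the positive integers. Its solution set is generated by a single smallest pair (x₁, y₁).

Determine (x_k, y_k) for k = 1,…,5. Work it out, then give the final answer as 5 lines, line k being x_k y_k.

2663 132
14183137 703032
75539384999 3744348300
402322750321537 19942398342768
2142770892673121063 106213209829234068

√407 → a₀=20, period (5,1,2,1,5,40); ℓ=6 even so k=5
step 0: (20, 1)  from 20·(1,0) + (0,1)
step 1: (101, 5)  from 5·(20,1) + (1,0)
step 2: (121, 6)  from 1·(101,5) + (20,1)
step 3: (343, 17)  from 2·(121,6) + (101,5)
step 4: (464, 23)  from 1·(343,17) + (121,6)
step 5: (2663, 132)  from 5·(464,23) + (343,17)
(x₁, y₁) = (2663, 132);  2663² − 407·132² = 1 ✓
(2663+132√407)^2 = 14183137 + 703032√407
(2663+132√407)^3 = 75539384999 + 3744348300√407
(2663+132√407)^4 = 402322750321537 + 19942398342768√407
(2663+132√407)^5 = 2142770892673121063 + 106213209829234068√407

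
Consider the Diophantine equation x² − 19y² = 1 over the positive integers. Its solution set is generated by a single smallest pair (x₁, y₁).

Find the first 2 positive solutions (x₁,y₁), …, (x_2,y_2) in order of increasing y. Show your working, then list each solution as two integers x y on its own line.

[4; 2,1,3,1,2,8] for √19; ℓ=6 ⇒ convergent index 5
step 0: (4, 1)  from 4·(1,0) + (0,1)
…
step 2: (13, 3)  from 1·(9,2) + (4,1)
…
step 4: (61, 14)  from 1·(48,11) + (13,3)
step 5: (170, 39)  from 2·(61,14) + (48,11)
→ (170, 39).  Check: 170²=28900, 19·39²=28899, difference 1.
k=2:  x_2 = 170·170+19·39·39 = 57799,  y_2 = 170·39+39·170 = 13260

170 39
57799 13260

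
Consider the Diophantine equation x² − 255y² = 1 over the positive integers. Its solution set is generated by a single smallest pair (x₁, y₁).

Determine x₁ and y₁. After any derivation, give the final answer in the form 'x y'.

d=255: √d = [15; 1,30] (ℓ=2, even), read p_1/q_1
step 0: (15, 1)  from 15·(1,0) + (0,1)
step 1: (16, 1)  from 1·(15,1) + (1,0)
fundamental: x₁=16, y₁=1  (since 256 − 255·1 = 1)

16 1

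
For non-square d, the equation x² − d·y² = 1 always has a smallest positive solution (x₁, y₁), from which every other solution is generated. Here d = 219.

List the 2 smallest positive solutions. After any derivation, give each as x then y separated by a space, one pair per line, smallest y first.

74 5
10951 740

√219 → a₀=14, period (1,3,1,28); ℓ=4 even so k=3
a_0=14:  p_0=14·1+0=14,  q_0=14·0+1=1
…
a_2=3:  p_2=3·15+14=59,  q_2=3·1+1=4
a_3=1:  p_3=1·59+15=74,  q_3=1·4+1=5
fundamental: x₁=74, y₁=5  (since 5476 − 219·25 = 1)
n=2: (74,5)∘(74,5) = (74·74+219·5·5, 74·5+5·74) = (10951,740)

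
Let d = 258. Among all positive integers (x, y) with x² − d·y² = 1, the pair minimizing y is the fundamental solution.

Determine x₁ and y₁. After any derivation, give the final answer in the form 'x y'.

√258 = [16; 16,32, …], period ℓ=2 (even) → k=1
k=0  a_k=16  p_k/q_k = 16/1
k=1  a_k=16  p_k/q_k = 257/16
(x₁, y₁) = (257, 16);  257² − 258·16² = 1 ✓

257 16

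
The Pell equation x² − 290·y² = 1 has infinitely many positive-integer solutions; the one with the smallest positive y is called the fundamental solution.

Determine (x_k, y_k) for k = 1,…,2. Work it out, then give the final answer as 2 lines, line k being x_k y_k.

579 34
670481 39372

√290 → a₀=17, period (34); ℓ=1 odd so k=1
step 0: (17, 1)  from 17·(1,0) + (0,1)
step 1: (579, 34)  from 34·(17,1) + (1,0)
→ (579, 34).  Check: 579²=335241, 290·34²=335240, difference 1.
k=2:  x_2 = 579·579+290·34·34 = 670481,  y_2 = 579·34+34·579 = 39372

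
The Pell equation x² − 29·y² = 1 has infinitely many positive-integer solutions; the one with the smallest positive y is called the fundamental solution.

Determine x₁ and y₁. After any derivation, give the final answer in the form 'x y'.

9801 1820

[5; 2,1,1,2,10] for √29; ℓ=5 ⇒ convergent index 9
a_0=5:  p_0=5·1+0=5,  q_0=5·0+1=1
a_1=2:  p_1=2·5+1=11,  q_1=2·1+0=2
a_2=1:  p_2=1·11+5=16,  q_2=1·2+1=3
a_3=1:  p_3=1·16+11=27,  q_3=1·3+2=5
a_4=2:  p_4=2·27+16=70,  q_4=2·5+3=13
a_5=10:  p_5=10·70+27=727,  q_5=10·13+5=135
…
a_7=1:  p_7=1·1524+727=2251,  q_7=1·283+135=418
a_8=1:  p_8=1·2251+1524=3775,  q_8=1·418+283=701
a_9=2:  p_9=2·3775+2251=9801,  q_9=2·701+418=1820
→ (9801, 1820).  Check: 9801²=96059601, 29·1820²=96059600, difference 1.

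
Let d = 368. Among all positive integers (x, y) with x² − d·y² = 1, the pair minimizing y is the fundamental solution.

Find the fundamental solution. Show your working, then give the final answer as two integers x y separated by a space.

[19; 5,2,5,38] for √368; ℓ=4 ⇒ convergent index 3
i=0: a=19 ⇒ p=19, q=1
…
i=2: a=2 ⇒ p=211, q=11
i=3: a=5 ⇒ p=1151, q=60
fundamental: x₁=1151, y₁=60  (since 1324801 − 368·3600 = 1)

1151 60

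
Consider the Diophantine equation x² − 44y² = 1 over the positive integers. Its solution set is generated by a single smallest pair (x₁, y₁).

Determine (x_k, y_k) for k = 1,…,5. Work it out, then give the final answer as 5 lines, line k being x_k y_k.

√44 = [6; 1,1,1,2,1,1,1,12, …], period ℓ=8 (even) → k=7
i=0: a=6 ⇒ p=6, q=1
…
i=3: a=1 ⇒ p=20, q=3
i=4: a=2 ⇒ p=53, q=8
i=5: a=1 ⇒ p=73, q=11
i=6: a=1 ⇒ p=126, q=19
i=7: a=1 ⇒ p=199, q=30
(x₁, y₁) = (199, 30);  199² − 44·30² = 1 ✓
(x_2, y_2) = (199·199 + 44·30·30, 199·30 + 30·199) = (79201, 11940)
(x_3, y_3) = (199·79201 + 44·30·11940, 199·11940 + 30·79201) = (31521799, 4752090)
(x_4, y_4) = (199·31521799 + 44·30·4752090, 199·4752090 + 30·31521799) = (12545596801, 1891319880)
(x_5, y_5) = (199·12545596801 + 44·30·1891319880, 199·1891319880 + 30·12545596801) = (4993116004999, 752740560150)

199 30
79201 11940
31521799 4752090
12545596801 1891319880
4993116004999 752740560150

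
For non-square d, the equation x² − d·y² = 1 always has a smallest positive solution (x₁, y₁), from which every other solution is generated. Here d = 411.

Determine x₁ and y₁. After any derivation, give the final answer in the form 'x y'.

49730 2453

[20; 3,1,1,1,19,1,1,1,3,40] for √411; ℓ=10 ⇒ convergent index 9
step 0: (20, 1)  from 20·(1,0) + (0,1)
…
step 7: (8981, 443)  from 1·(4602,227) + (4379,216)
step 8: (13583, 670)  from 1·(8981,443) + (4602,227)
step 9: (49730, 2453)  from 3·(13583,670) + (8981,443)
fundamental: x₁=49730, y₁=2453  (since 2473072900 − 411·6017209 = 1)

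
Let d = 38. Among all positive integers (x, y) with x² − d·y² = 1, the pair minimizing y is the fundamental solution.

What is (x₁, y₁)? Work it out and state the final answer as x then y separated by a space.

37 6

d=38: √d = [6; 6,12] (ℓ=2, even), read p_1/q_1
step 0: (6, 1)  from 6·(1,0) + (0,1)
step 1: (37, 6)  from 6·(6,1) + (1,0)
(x₁, y₁) = (37, 6);  37² − 38·6² = 1 ✓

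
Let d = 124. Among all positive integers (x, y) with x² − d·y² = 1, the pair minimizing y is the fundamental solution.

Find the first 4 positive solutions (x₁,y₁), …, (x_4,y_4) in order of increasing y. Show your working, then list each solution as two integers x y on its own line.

4620799 414960
42703566796801 3834893506080
394649197502177907199 35440544156001500880
3647189234337689639247667201 327527261991011323636100160

√124 → a₀=11, period (7,2,1,1,1,…,2,7,22); ℓ=16 even so k=15
a_0=11:  p_0=11·1+0=11,  q_0=11·0+1=1
a_1=7:  p_1=7·11+1=78,  q_1=7·1+0=7
…
a_3=1:  p_3=1·167+78=245,  q_3=1·15+7=22
…
a_5=1:  p_5=1·412+245=657,  q_5=1·37+22=59
…
a_13=1:  p_13=1·152167+84875=237042,  q_13=1·13665+7622=21287
a_14=2:  p_14=2·237042+152167=626251,  q_14=2·21287+13665=56239
a_15=7:  p_15=7·626251+237042=4620799,  q_15=7·56239+21287=414960
→ (4620799, 414960).  Check: 4620799²=21351783398401, 124·414960²=21351783398400, difference 1.
k=2:  x_2 = 4620799·4620799+124·414960·414960 = 42703566796801,  y_2 = 4620799·414960+414960·4620799 = 3834893506080
k=3:  x_3 = 4620799·42703566796801+124·414960·3834893506080 = 394649197502177907199,  y_3 = 4620799·3834893506080+414960·42703566796801 = 35440544156001500880
k=4:  x_4 = 4620799·394649197502177907199+124·414960·35440544156001500880 = 3647189234337689639247667201,  y_4 = 4620799·35440544156001500880+414960·394649197502177907199 = 327527261991011323636100160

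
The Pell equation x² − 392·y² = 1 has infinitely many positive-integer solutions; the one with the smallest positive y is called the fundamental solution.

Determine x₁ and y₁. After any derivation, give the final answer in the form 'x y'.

99 5

[19; 1,3,1,38] for √392; ℓ=4 ⇒ convergent index 3
k=0  a_k=19  p_k/q_k = 19/1
k=1  a_k=1  p_k/q_k = 20/1
k=2  a_k=3  p_k/q_k = 79/4
k=3  a_k=1  p_k/q_k = 99/5
→ (99, 5).  Check: 99²=9801, 392·5²=9800, difference 1.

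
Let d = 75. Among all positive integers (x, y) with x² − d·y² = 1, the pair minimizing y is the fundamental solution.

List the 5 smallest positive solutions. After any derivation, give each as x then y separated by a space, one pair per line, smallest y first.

26 3
1351 156
70226 8109
3650401 421512
189750626 21910515

√75 = [8; 1,1,1,16, …], period ℓ=4 (even) → k=3
k=0  a_k=8  p_k/q_k = 8/1
…
k=2  a_k=1  p_k/q_k = 17/2
k=3  a_k=1  p_k/q_k = 26/3
(x₁, y₁) = (26, 3);  26² − 75·3² = 1 ✓
(26+3√75)^2 = 1351 + 156√75
(26+3√75)^3 = 70226 + 8109√75
(26+3√75)^4 = 3650401 + 421512√75
(26+3√75)^5 = 189750626 + 21910515√75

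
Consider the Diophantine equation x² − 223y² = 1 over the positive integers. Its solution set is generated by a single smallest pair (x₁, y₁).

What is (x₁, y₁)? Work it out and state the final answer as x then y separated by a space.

√223 = [14; 1,13,1,28, …], period ℓ=4 (even) → k=3
i=0: a=14 ⇒ p=14, q=1
i=1: a=1 ⇒ p=15, q=1
i=2: a=13 ⇒ p=209, q=14
i=3: a=1 ⇒ p=224, q=15
fundamental: x₁=224, y₁=15  (since 50176 − 223·225 = 1)

224 15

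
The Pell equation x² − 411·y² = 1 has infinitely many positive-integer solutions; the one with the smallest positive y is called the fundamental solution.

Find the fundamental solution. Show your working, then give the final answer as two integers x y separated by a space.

49730 2453

d=411: √d = [20; 3,1,1,1,19,1,1,1,3,40] (ℓ=10, even), read p_9/q_9
i=0: a=20 ⇒ p=20, q=1
…
i=2: a=1 ⇒ p=81, q=4
…
i=5: a=19 ⇒ p=4379, q=216
…
i=7: a=1 ⇒ p=8981, q=443
i=8: a=1 ⇒ p=13583, q=670
i=9: a=3 ⇒ p=49730, q=2453
(x₁, y₁) = (49730, 2453);  49730² − 411·2453² = 1 ✓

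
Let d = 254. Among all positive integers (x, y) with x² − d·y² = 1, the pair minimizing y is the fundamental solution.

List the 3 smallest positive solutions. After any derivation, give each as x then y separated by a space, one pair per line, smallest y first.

√254 → a₀=15, period (1,14,1,30); ℓ=4 even so k=3
a_0=15:  p_0=15·1+0=15,  q_0=15·0+1=1
a_1=1:  p_1=1·15+1=16,  q_1=1·1+0=1
a_2=14:  p_2=14·16+15=239,  q_2=14·1+1=15
a_3=1:  p_3=1·239+16=255,  q_3=1·15+1=16
(x₁, y₁) = (255, 16);  255² − 254·16² = 1 ✓
(x_2, y_2) = (255·255 + 254·16·16, 255·16 + 16·255) = (130049, 8160)
(x_3, y_3) = (255·130049 + 254·16·8160, 255·8160 + 16·130049) = (66324735, 4161584)

255 16
130049 8160
66324735 4161584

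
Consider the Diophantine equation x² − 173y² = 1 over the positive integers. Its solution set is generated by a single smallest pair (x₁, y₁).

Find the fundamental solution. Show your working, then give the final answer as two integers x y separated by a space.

2499849 190060

√173 → a₀=13, period (6,1,1,6,26); ℓ=5 odd so k=9
i=0: a=13 ⇒ p=13, q=1
i=1: a=6 ⇒ p=79, q=6
…
i=8: a=1 ⇒ p=382343, q=29069
i=9: a=6 ⇒ p=2499849, q=190060
→ (2499849, 190060).  Check: 2499849²=6249245022801, 173·190060²=6249245022800, difference 1.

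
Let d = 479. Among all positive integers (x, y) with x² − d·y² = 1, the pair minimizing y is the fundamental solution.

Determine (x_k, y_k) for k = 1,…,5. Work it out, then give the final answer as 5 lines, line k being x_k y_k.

√479 = [21; 1,7,1,3,2,21,2,3,1,7,1,42, …], period ℓ=12 (even) → k=11
i=0: a=21 ⇒ p=21, q=1
…
i=3: a=1 ⇒ p=197, q=9
…
i=5: a=2 ⇒ p=1729, q=79
…
i=10: a=7 ⇒ p=2648849, q=121029
i=11: a=1 ⇒ p=2989440, q=136591
(x₁, y₁) = (2989440, 136591);  2989440² − 479·136591² = 1 ✓
(2989440+136591√479)^2 = 17873503027199 + 816661198080√479
(2989440+136591√479)^3 = 106863529779256567680 + 4882719303976413809√479
(2989440+136591√479)^4 = 638924220926583633867571201 + 29193192792157684333155840√479
(2989440+136591√479)^5 = 3820051246013425493328364845667200 + 174542596521170852986514812245391√479

2989440 136591
17873503027199 816661198080
106863529779256567680 4882719303976413809
638924220926583633867571201 29193192792157684333155840
3820051246013425493328364845667200 174542596521170852986514812245391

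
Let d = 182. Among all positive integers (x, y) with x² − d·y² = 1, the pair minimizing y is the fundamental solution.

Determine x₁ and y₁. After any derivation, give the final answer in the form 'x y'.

27 2

√182 = [13; 2,26, …], period ℓ=2 (even) → k=1
i=0: a=13 ⇒ p=13, q=1
i=1: a=2 ⇒ p=27, q=2
(x₁, y₁) = (27, 2);  27² − 182·2² = 1 ✓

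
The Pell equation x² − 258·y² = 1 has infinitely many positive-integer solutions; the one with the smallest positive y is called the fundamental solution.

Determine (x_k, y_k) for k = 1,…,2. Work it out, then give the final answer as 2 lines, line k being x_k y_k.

d=258: √d = [16; 16,32] (ℓ=2, even), read p_1/q_1
i=0: a=16 ⇒ p=16, q=1
i=1: a=16 ⇒ p=257, q=16
→ (257, 16).  Check: 257²=66049, 258·16²=66048, difference 1.
(257+16√258)^2 = 132097 + 8224√258

257 16
132097 8224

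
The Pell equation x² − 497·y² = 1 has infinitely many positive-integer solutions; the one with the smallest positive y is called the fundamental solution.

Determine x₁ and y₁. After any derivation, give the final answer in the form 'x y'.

1201887 53912

[22; 3,2,2,5,6,5,2,2,3,44] for √497; ℓ=10 ⇒ convergent index 9
a_0=22:  p_0=22·1+0=22,  q_0=22·0+1=1
…
a_3=2:  p_3=2·156+67=379,  q_3=2·7+3=17
…
a_6=5:  p_6=5·12685+2051=65476,  q_6=5·569+92=2937
…
a_8=2:  p_8=2·143637+65476=352750,  q_8=2·6443+2937=15823
a_9=3:  p_9=3·352750+143637=1201887,  q_9=3·15823+6443=53912
fundamental: x₁=1201887, y₁=53912  (since 1444532360769 − 497·2906503744 = 1)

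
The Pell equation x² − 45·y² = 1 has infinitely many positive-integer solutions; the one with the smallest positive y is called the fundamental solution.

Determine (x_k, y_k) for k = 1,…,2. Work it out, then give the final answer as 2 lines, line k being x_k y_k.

[6; 1,2,2,2,1,12] for √45; ℓ=6 ⇒ convergent index 5
step 0: (6, 1)  from 6·(1,0) + (0,1)
step 1: (7, 1)  from 1·(6,1) + (1,0)
step 2: (20, 3)  from 2·(7,1) + (6,1)
…
step 4: (114, 17)  from 2·(47,7) + (20,3)
step 5: (161, 24)  from 1·(114,17) + (47,7)
(x₁, y₁) = (161, 24);  161² − 45·24² = 1 ✓
(x_2, y_2) = (161·161 + 45·24·24, 161·24 + 24·161) = (51841, 7728)

161 24
51841 7728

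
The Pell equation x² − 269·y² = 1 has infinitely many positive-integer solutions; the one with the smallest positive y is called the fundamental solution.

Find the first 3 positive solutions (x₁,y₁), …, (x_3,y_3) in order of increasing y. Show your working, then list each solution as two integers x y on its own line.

13449 820
361751201 22056360
9730383791049 593271970460

√269 → a₀=16, period (2,2,32); ℓ=3 odd so k=5
i=0: a=16 ⇒ p=16, q=1
…
i=3: a=32 ⇒ p=2657, q=162
i=4: a=2 ⇒ p=5396, q=329
i=5: a=2 ⇒ p=13449, q=820
fundamental: x₁=13449, y₁=820  (since 180875601 − 269·672400 = 1)
(x_2, y_2) = (13449·13449 + 269·820·820, 13449·820 + 820·13449) = (361751201, 22056360)
(x_3, y_3) = (13449·361751201 + 269·820·22056360, 13449·22056360 + 820·361751201) = (9730383791049, 593271970460)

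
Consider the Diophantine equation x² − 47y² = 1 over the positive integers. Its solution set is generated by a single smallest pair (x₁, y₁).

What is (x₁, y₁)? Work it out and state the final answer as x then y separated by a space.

√47 = [6; 1,5,1,12, …], period ℓ=4 (even) → k=3
a_0=6:  p_0=6·1+0=6,  q_0=6·0+1=1
…
a_2=5:  p_2=5·7+6=41,  q_2=5·1+1=6
a_3=1:  p_3=1·41+7=48,  q_3=1·6+1=7
fundamental: x₁=48, y₁=7  (since 2304 − 47·49 = 1)

48 7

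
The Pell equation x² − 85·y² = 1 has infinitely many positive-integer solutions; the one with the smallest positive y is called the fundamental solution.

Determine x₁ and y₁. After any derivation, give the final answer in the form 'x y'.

285769 30996

√85 → a₀=9, period (4,1,1,4,18); ℓ=5 odd so k=9
i=0: a=9 ⇒ p=9, q=1
…
i=4: a=4 ⇒ p=378, q=41
…
i=8: a=1 ⇒ p=62739, q=6805
i=9: a=4 ⇒ p=285769, q=30996
(x₁, y₁) = (285769, 30996);  285769² − 85·30996² = 1 ✓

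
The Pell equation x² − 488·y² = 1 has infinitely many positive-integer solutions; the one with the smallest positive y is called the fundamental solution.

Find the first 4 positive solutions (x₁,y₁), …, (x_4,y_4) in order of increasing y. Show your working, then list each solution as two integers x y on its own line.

d=488: √d = [22; 11,44] (ℓ=2, even), read p_1/q_1
a_0=22:  p_0=22·1+0=22,  q_0=22·0+1=1
a_1=11:  p_1=11·22+1=243,  q_1=11·1+0=11
fundamental: x₁=243, y₁=11  (since 59049 − 488·121 = 1)
(243+11√488)^2 = 118097 + 5346√488
(243+11√488)^3 = 57394899 + 2598145√488
(243+11√488)^4 = 27893802817 + 1262693124√488

243 11
118097 5346
57394899 2598145
27893802817 1262693124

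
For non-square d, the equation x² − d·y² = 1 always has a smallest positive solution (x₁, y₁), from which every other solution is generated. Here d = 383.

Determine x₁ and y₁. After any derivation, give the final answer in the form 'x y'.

[19; 1,1,3,19,3,1,1,38] for √383; ℓ=8 ⇒ convergent index 7
a_0=19:  p_0=19·1+0=19,  q_0=19·0+1=1
…
a_2=1:  p_2=1·20+19=39,  q_2=1·1+1=2
…
a_5=3:  p_5=3·2642+137=8063,  q_5=3·135+7=412
a_6=1:  p_6=1·8063+2642=10705,  q_6=1·412+135=547
a_7=1:  p_7=1·10705+8063=18768,  q_7=1·547+412=959
fundamental: x₁=18768, y₁=959  (since 352237824 − 383·919681 = 1)

18768 959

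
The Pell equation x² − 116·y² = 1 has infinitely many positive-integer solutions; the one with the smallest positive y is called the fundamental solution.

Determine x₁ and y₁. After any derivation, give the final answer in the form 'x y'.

9801 910

√116 = [10; 1,3,2,1,4,1,2,3,1,20, …], period ℓ=10 (even) → k=9
a_0=10:  p_0=10·1+0=10,  q_0=10·0+1=1
…
a_3=2:  p_3=2·43+11=97,  q_3=2·4+1=9
a_4=1:  p_4=1·97+43=140,  q_4=1·9+4=13
a_5=4:  p_5=4·140+97=657,  q_5=4·13+9=61
a_6=1:  p_6=1·657+140=797,  q_6=1·61+13=74
a_7=2:  p_7=2·797+657=2251,  q_7=2·74+61=209
a_8=3:  p_8=3·2251+797=7550,  q_8=3·209+74=701
a_9=1:  p_9=1·7550+2251=9801,  q_9=1·701+209=910
(x₁, y₁) = (9801, 910);  9801² − 116·910² = 1 ✓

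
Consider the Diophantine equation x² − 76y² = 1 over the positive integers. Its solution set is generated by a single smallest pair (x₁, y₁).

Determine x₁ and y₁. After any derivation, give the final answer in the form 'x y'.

√76 = [8; 1,2,1,1,5,4,5,1,1,2,1,16, …], period ℓ=12 (even) → k=11
i=0: a=8 ⇒ p=8, q=1
…
i=2: a=2 ⇒ p=26, q=3
i=3: a=1 ⇒ p=35, q=4
i=4: a=1 ⇒ p=61, q=7
i=5: a=5 ⇒ p=340, q=39
i=6: a=4 ⇒ p=1421, q=163
i=7: a=5 ⇒ p=7445, q=854
i=8: a=1 ⇒ p=8866, q=1017
…
i=10: a=2 ⇒ p=41488, q=4759
i=11: a=1 ⇒ p=57799, q=6630
(x₁, y₁) = (57799, 6630);  57799² − 76·6630² = 1 ✓

57799 6630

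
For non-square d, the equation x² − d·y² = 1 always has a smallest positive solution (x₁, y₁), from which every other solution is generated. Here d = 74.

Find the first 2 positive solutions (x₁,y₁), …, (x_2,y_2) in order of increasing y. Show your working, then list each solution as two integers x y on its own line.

3699 430
27365201 3181140

√74 = [8; 1,1,1,1,16, …], period ℓ=5 (odd) → k=9
k=0  a_k=8  p_k/q_k = 8/1
k=1  a_k=1  p_k/q_k = 9/1
…
k=3  a_k=1  p_k/q_k = 26/3
k=4  a_k=1  p_k/q_k = 43/5
…
k=6  a_k=1  p_k/q_k = 757/88
k=7  a_k=1  p_k/q_k = 1471/171
k=8  a_k=1  p_k/q_k = 2228/259
k=9  a_k=1  p_k/q_k = 3699/430
fundamental: x₁=3699, y₁=430  (since 13682601 − 74·184900 = 1)
(3699+430√74)^2 = 27365201 + 3181140√74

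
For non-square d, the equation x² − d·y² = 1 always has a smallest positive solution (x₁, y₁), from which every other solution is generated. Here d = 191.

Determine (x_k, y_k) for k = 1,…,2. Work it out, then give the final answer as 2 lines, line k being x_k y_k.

8994000 650783
161784071999999 11706284604000

√191 = [13; 1,4,1,1,3,…,4,1,26, …], period ℓ=16 (even) → k=15
a_0=13:  p_0=13·1+0=13,  q_0=13·0+1=1
…
a_3=1:  p_3=1·69+14=83,  q_3=1·5+1=6
a_4=1:  p_4=1·83+69=152,  q_4=1·6+5=11
a_5=3:  p_5=3·152+83=539,  q_5=3·11+6=39
…
a_9=2:  p_9=2·40217+2999=83433,  q_9=2·2910+217=6037
a_10=2:  p_10=2·83433+40217=207083,  q_10=2·6037+2910=14984
a_11=3:  p_11=3·207083+83433=704682,  q_11=3·14984+6037=50989
…
a_14=4:  p_14=4·1616447+911765=7377553,  q_14=4·116962+65973=533821
a_15=1:  p_15=1·7377553+1616447=8994000,  q_15=1·533821+116962=650783
→ (8994000, 650783).  Check: 8994000²=80892036000000, 191·650783²=80892035999999, difference 1.
(x_2, y_2) = (8994000·8994000 + 191·650783·650783, 8994000·650783 + 650783·8994000) = (161784071999999, 11706284604000)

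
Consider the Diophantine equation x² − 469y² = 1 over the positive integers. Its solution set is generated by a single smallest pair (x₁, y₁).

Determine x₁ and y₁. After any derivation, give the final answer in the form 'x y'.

137215 6336

√469 = [21; 1,1,1,10,6,10,1,1,1,42, …], period ℓ=10 (even) → k=9
k=0  a_k=21  p_k/q_k = 21/1
…
k=3  a_k=1  p_k/q_k = 65/3
k=4  a_k=10  p_k/q_k = 693/32
k=5  a_k=6  p_k/q_k = 4223/195
k=6  a_k=10  p_k/q_k = 42923/1982
k=7  a_k=1  p_k/q_k = 47146/2177
k=8  a_k=1  p_k/q_k = 90069/4159
k=9  a_k=1  p_k/q_k = 137215/6336
fundamental: x₁=137215, y₁=6336  (since 18827956225 − 469·40144896 = 1)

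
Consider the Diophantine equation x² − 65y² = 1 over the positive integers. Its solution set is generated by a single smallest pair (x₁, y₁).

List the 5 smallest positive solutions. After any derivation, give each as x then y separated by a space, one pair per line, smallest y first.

√65 = [8; 16, …], period ℓ=1 (odd) → k=1
a_0=8:  p_0=8·1+0=8,  q_0=8·0+1=1
a_1=16:  p_1=16·8+1=129,  q_1=16·1+0=16
(x₁, y₁) = (129, 16);  129² − 65·16² = 1 ✓
k=2:  x_2 = 129·129+65·16·16 = 33281,  y_2 = 129·16+16·129 = 4128
k=3:  x_3 = 129·33281+65·16·4128 = 8586369,  y_3 = 129·4128+16·33281 = 1065008
k=4:  x_4 = 129·8586369+65·16·1065008 = 2215249921,  y_4 = 129·1065008+16·8586369 = 274767936
k=5:  x_5 = 129·2215249921+65·16·274767936 = 571525893249,  y_5 = 129·274767936+16·2215249921 = 70889062480

129 16
33281 4128
8586369 1065008
2215249921 274767936
571525893249 70889062480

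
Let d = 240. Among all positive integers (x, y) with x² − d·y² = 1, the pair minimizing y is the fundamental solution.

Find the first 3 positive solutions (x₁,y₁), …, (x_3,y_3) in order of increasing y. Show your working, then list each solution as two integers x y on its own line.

√240 → a₀=15, period (2,30); ℓ=2 even so k=1
a_0=15:  p_0=15·1+0=15,  q_0=15·0+1=1
a_1=2:  p_1=2·15+1=31,  q_1=2·1+0=2
→ (31, 2).  Check: 31²=961, 240·2²=960, difference 1.
(31+2√240)^2 = 1921 + 124√240
(31+2√240)^3 = 119071 + 7686√240

31 2
1921 124
119071 7686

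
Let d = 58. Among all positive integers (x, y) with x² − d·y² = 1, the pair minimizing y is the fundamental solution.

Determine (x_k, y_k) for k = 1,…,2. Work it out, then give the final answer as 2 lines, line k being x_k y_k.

19603 2574
768555217 100916244

√58 → a₀=7, period (1,1,1,1,1,1,14); ℓ=7 odd so k=13
step 0: (7, 1)  from 7·(1,0) + (0,1)
step 1: (8, 1)  from 1·(7,1) + (1,0)
…
step 3: (23, 3)  from 1·(15,2) + (8,1)
step 4: (38, 5)  from 1·(23,3) + (15,2)
step 5: (61, 8)  from 1·(38,5) + (23,3)
…
step 7: (1447, 190)  from 14·(99,13) + (61,8)
…
step 9: (2993, 393)  from 1·(1546,203) + (1447,190)
step 10: (4539, 596)  from 1·(2993,393) + (1546,203)
step 11: (7532, 989)  from 1·(4539,596) + (2993,393)
step 12: (12071, 1585)  from 1·(7532,989) + (4539,596)
step 13: (19603, 2574)  from 1·(12071,1585) + (7532,989)
fundamental: x₁=19603, y₁=2574  (since 384277609 − 58·6625476 = 1)
k=2:  x_2 = 19603·19603+58·2574·2574 = 768555217,  y_2 = 19603·2574+2574·19603 = 100916244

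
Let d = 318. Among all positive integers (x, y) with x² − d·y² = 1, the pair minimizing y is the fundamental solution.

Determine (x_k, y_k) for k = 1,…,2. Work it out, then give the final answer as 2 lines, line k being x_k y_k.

107 6
22897 1284

√318 = [17; 1,4,1,34, …], period ℓ=4 (even) → k=3
k=0  a_k=17  p_k/q_k = 17/1
k=1  a_k=1  p_k/q_k = 18/1
k=2  a_k=4  p_k/q_k = 89/5
k=3  a_k=1  p_k/q_k = 107/6
→ (107, 6).  Check: 107²=11449, 318·6²=11448, difference 1.
n=2: (107,6)∘(107,6) = (107·107+318·6·6, 107·6+6·107) = (22897,1284)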